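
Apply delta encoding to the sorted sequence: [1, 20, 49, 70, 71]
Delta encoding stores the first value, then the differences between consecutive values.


First value: 1
Deltas:
  20 - 1 = 19
  49 - 20 = 29
  70 - 49 = 21
  71 - 70 = 1


Delta encoded: [1, 19, 29, 21, 1]


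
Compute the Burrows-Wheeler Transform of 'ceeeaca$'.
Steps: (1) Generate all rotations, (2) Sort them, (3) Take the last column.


Rotations (sorted):
  0: $ceeeaca -> last char: a
  1: a$ceeeac -> last char: c
  2: aca$ceee -> last char: e
  3: ca$ceeea -> last char: a
  4: ceeeaca$ -> last char: $
  5: eaca$cee -> last char: e
  6: eeaca$ce -> last char: e
  7: eeeaca$c -> last char: c


BWT = acea$eec


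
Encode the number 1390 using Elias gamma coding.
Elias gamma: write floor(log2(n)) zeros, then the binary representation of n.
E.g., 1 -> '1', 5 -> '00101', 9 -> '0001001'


num_bits = floor(log2(1390)) + 1 = 11
leading_zeros = num_bits - 1 = 10
binary(1390) = 10101101110

Elias gamma(1390) = '0000000000' + '10101101110' = 000000000010101101110 (21 bits)


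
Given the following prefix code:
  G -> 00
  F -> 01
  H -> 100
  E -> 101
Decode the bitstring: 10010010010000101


Decoding step by step:
Bits 100 -> H
Bits 100 -> H
Bits 100 -> H
Bits 100 -> H
Bits 00 -> G
Bits 101 -> E


Decoded message: HHHHGE


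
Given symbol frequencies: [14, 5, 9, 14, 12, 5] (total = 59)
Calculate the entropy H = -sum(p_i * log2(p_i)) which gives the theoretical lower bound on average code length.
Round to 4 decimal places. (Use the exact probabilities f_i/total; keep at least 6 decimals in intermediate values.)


Per-symbol terms -p_i * log2(p_i) with p_i = f_i/59:
  p = 14/59 = 0.237288: log2(p) = -2.075288, -p*log2(p) = 0.492441
  p = 5/59 = 0.084746: log2(p) = -3.560715, -p*log2(p) = 0.301756
  p = 9/59 = 0.152542: log2(p) = -2.712718, -p*log2(p) = 0.413804
  p = 14/59 = 0.237288: log2(p) = -2.075288, -p*log2(p) = 0.492441
  p = 12/59 = 0.203390: log2(p) = -2.297681, -p*log2(p) = 0.467325
  p = 5/59 = 0.084746: log2(p) = -3.560715, -p*log2(p) = 0.301756
H = 0.492441 + 0.301756 + 0.413804 + 0.492441 + 0.467325 + 0.301756 = 2.469523

H = 2.4695 bits/symbol


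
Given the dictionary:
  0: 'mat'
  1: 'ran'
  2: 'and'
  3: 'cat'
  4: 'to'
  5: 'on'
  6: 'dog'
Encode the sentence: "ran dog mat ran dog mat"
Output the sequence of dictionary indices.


Look up each word in the dictionary:
  'ran' -> 1
  'dog' -> 6
  'mat' -> 0
  'ran' -> 1
  'dog' -> 6
  'mat' -> 0

Encoded: [1, 6, 0, 1, 6, 0]


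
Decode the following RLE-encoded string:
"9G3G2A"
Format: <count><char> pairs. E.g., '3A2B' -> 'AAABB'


Expanding each <count><char> pair:
  9G -> 'GGGGGGGGG'
  3G -> 'GGG'
  2A -> 'AA'

Decoded = GGGGGGGGGGGGAA


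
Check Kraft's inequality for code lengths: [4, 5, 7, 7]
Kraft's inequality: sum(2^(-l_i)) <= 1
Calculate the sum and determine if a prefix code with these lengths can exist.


Sum = 2^(-4) + 2^(-5) + 2^(-7) + 2^(-7)
    = 0.0625 + 0.03125 + 0.0078125 + 0.0078125
    = 14/128 = 0.109375
Since 0.109375 <= 1, Kraft's inequality IS satisfied.
A prefix code with these lengths CAN exist.

Kraft sum = 0.109375. Satisfied.


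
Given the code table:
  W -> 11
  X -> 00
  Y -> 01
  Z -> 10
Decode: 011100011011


Decoding:
01 -> Y
11 -> W
00 -> X
01 -> Y
10 -> Z
11 -> W


Result: YWXYZW


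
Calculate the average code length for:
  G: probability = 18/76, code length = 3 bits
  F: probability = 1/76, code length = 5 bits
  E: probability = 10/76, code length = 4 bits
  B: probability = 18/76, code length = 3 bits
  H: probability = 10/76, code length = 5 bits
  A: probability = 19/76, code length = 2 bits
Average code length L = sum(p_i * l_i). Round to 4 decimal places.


Weighted contributions p_i * l_i:
  G: (18/76) * 3 = 54/76
  F: (1/76) * 5 = 5/76
  E: (10/76) * 4 = 40/76
  B: (18/76) * 3 = 54/76
  H: (10/76) * 5 = 50/76
  A: (19/76) * 2 = 38/76
Sum = (54 + 5 + 40 + 54 + 50 + 38)/76 = 241/76

L = 241/76 = 3.1711 bits/symbol


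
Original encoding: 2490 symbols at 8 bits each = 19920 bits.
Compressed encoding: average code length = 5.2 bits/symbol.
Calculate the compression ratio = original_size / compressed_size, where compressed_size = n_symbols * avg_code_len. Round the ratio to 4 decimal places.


original_size = n_symbols * orig_bits = 2490 * 8 = 19920 bits
compressed_size = n_symbols * avg_code_len = 2490 * 5.2 = 12948.0 bits
ratio = original_size / compressed_size = 19920 / 12948.0 = 1.5385

Compression ratio = 1.5385


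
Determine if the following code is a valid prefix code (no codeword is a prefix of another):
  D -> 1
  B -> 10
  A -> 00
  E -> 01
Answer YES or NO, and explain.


Checking each pair (does one codeword prefix another?):
  D='1' vs B='10': prefix -- VIOLATION

NO -- this is NOT a valid prefix code. D (1) is a prefix of B (10).


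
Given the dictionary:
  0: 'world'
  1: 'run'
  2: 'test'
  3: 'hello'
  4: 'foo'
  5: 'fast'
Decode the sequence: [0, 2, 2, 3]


Look up each index in the dictionary:
  0 -> 'world'
  2 -> 'test'
  2 -> 'test'
  3 -> 'hello'

Decoded: "world test test hello"


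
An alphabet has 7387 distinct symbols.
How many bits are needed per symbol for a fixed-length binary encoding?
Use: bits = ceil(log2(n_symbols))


log2(7387) = 12.8508
Bracket: 2^12 = 4096 < 7387 <= 2^13 = 8192
So ceil(log2(7387)) = 13

bits = ceil(log2(7387)) = ceil(12.8508) = 13 bits


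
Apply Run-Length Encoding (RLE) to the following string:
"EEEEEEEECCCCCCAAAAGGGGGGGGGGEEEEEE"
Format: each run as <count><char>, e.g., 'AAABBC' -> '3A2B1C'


Scanning runs left to right:
  i=0: run of 'E' x 8 -> '8E'
  i=8: run of 'C' x 6 -> '6C'
  i=14: run of 'A' x 4 -> '4A'
  i=18: run of 'G' x 10 -> '10G'
  i=28: run of 'E' x 6 -> '6E'

RLE = 8E6C4A10G6E


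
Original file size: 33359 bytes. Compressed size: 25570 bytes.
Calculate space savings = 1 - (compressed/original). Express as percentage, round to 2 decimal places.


ratio = compressed/original = 25570/33359 = 0.76651
savings = 1 - ratio = 1 - 0.76651 = 0.23349
as a percentage: 0.23349 * 100 = 23.35%

Space savings = 1 - 25570/33359 = 23.35%


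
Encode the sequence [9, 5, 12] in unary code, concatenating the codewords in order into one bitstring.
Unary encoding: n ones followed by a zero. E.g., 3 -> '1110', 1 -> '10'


Encode each number as n ones followed by a terminating 0:
  9 -> 1111111110 (10 bits)
  5 -> 111110 (6 bits)
  12 -> 1111111111110 (13 bits)
Total length = 10 + 6 + 13 = 29 bits.

Unary([9, 5, 12]) = 11111111101111101111111111110 (29 bits)


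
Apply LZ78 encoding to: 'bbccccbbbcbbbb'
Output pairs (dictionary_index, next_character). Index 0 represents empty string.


LZ78 encoding steps:
Dictionary: {0: ''}
Step 1: w='' (idx 0), next='b' -> output (0, 'b'), add 'b' as idx 1
Step 2: w='b' (idx 1), next='c' -> output (1, 'c'), add 'bc' as idx 2
Step 3: w='' (idx 0), next='c' -> output (0, 'c'), add 'c' as idx 3
Step 4: w='c' (idx 3), next='c' -> output (3, 'c'), add 'cc' as idx 4
Step 5: w='b' (idx 1), next='b' -> output (1, 'b'), add 'bb' as idx 5
Step 6: w='bc' (idx 2), next='b' -> output (2, 'b'), add 'bcb' as idx 6
Step 7: w='bb' (idx 5), next='b' -> output (5, 'b'), add 'bbb' as idx 7


Encoded: [(0, 'b'), (1, 'c'), (0, 'c'), (3, 'c'), (1, 'b'), (2, 'b'), (5, 'b')]


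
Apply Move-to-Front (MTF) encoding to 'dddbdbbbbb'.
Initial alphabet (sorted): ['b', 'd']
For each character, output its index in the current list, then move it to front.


MTF encoding:
'd': index 1 in ['b', 'd'] -> ['d', 'b']
'd': index 0 in ['d', 'b'] -> ['d', 'b']
'd': index 0 in ['d', 'b'] -> ['d', 'b']
'b': index 1 in ['d', 'b'] -> ['b', 'd']
'd': index 1 in ['b', 'd'] -> ['d', 'b']
'b': index 1 in ['d', 'b'] -> ['b', 'd']
'b': index 0 in ['b', 'd'] -> ['b', 'd']
'b': index 0 in ['b', 'd'] -> ['b', 'd']
'b': index 0 in ['b', 'd'] -> ['b', 'd']
'b': index 0 in ['b', 'd'] -> ['b', 'd']


Output: [1, 0, 0, 1, 1, 1, 0, 0, 0, 0]


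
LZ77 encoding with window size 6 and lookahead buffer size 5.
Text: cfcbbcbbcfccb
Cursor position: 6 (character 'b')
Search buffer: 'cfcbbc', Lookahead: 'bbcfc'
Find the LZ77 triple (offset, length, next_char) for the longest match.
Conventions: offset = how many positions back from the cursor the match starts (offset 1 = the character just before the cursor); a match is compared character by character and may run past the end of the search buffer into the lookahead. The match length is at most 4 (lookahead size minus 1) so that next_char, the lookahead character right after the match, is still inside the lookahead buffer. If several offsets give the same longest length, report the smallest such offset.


Try each offset into the search buffer:
  offset=1 (pos 5, char 'c'): match length 0
  offset=2 (pos 4, char 'b'): match length 1
  offset=3 (pos 3, char 'b'): match length 3
  offset=4 (pos 2, char 'c'): match length 0
  offset=5 (pos 1, char 'f'): match length 0
  offset=6 (pos 0, char 'c'): match length 0
Longest match has length 3 at offset 3.
next_char = character at position 6 + 3 = 9 -> 'f'

Best match: offset=3, length=3 (matching 'bbc' starting at position 3)
LZ77 triple: (3, 3, 'f')


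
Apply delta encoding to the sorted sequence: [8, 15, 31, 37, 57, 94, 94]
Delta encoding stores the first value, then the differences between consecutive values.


First value: 8
Deltas:
  15 - 8 = 7
  31 - 15 = 16
  37 - 31 = 6
  57 - 37 = 20
  94 - 57 = 37
  94 - 94 = 0


Delta encoded: [8, 7, 16, 6, 20, 37, 0]


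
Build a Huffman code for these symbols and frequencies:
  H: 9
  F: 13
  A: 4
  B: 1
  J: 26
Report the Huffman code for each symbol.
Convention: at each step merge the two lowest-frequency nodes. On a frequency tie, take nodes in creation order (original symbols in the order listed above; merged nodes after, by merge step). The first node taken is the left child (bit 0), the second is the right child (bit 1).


Huffman tree construction:
Step 1: Merge B(1) + A(4) = 5
Step 2: Merge (B+A)(5) + H(9) = 14
Step 3: Merge F(13) + ((B+A)+H)(14) = 27
Step 4: Merge J(26) + (F+((B+A)+H))(27) = 53
Read each symbol's code off the tree from the root (left child = 0, right child = 1).

Codes:
  H: 111 (length 3)
  F: 10 (length 2)
  A: 1101 (length 4)
  B: 1100 (length 4)
  J: 0 (length 1)
Average code length: 99/53 = 1.8679 bits/symbol


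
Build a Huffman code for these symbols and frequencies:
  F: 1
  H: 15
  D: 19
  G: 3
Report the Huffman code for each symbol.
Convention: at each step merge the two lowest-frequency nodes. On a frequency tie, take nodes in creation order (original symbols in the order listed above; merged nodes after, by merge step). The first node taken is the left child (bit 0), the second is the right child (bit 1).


Huffman tree construction:
Step 1: Merge F(1) + G(3) = 4
Step 2: Merge (F+G)(4) + H(15) = 19
Step 3: Merge D(19) + ((F+G)+H)(19) = 38
Read each symbol's code off the tree from the root (left child = 0, right child = 1).

Codes:
  F: 100 (length 3)
  H: 11 (length 2)
  D: 0 (length 1)
  G: 101 (length 3)
Average code length: 61/38 = 1.6053 bits/symbol


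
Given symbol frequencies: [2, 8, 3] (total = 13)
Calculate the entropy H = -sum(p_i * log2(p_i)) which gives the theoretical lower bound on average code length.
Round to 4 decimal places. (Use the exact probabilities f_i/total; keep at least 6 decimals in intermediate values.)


Per-symbol terms -p_i * log2(p_i) with p_i = f_i/13:
  p = 2/13 = 0.153846: log2(p) = -2.700440, -p*log2(p) = 0.415452
  p = 8/13 = 0.615385: log2(p) = -0.700440, -p*log2(p) = 0.431040
  p = 3/13 = 0.230769: log2(p) = -2.115477, -p*log2(p) = 0.488187
H = 0.415452 + 0.431040 + 0.488187 = 1.334679

H = 1.3347 bits/symbol


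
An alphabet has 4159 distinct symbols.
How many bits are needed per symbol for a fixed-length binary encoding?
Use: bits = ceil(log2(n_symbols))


log2(4159) = 12.022
Bracket: 2^12 = 4096 < 4159 <= 2^13 = 8192
So ceil(log2(4159)) = 13

bits = ceil(log2(4159)) = ceil(12.022) = 13 bits


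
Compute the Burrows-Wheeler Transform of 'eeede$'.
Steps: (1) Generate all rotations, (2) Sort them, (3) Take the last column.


Rotations (sorted):
  0: $eeede -> last char: e
  1: de$eee -> last char: e
  2: e$eeed -> last char: d
  3: ede$ee -> last char: e
  4: eede$e -> last char: e
  5: eeede$ -> last char: $


BWT = eedee$


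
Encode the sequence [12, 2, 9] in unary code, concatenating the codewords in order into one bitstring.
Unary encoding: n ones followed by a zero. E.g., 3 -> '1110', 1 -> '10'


Encode each number as n ones followed by a terminating 0:
  12 -> 1111111111110 (13 bits)
  2 -> 110 (3 bits)
  9 -> 1111111110 (10 bits)
Total length = 13 + 3 + 10 = 26 bits.

Unary([12, 2, 9]) = 11111111111101101111111110 (26 bits)


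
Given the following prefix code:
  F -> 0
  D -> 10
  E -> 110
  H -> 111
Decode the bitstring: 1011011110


Decoding step by step:
Bits 10 -> D
Bits 110 -> E
Bits 111 -> H
Bits 10 -> D


Decoded message: DEHD


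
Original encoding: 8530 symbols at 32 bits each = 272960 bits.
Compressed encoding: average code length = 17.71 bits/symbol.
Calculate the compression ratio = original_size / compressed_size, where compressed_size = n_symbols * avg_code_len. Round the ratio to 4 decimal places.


original_size = n_symbols * orig_bits = 8530 * 32 = 272960 bits
compressed_size = n_symbols * avg_code_len = 8530 * 17.71 = 151066.3 bits
ratio = original_size / compressed_size = 272960 / 151066.3 = 1.8069

Compression ratio = 1.8069


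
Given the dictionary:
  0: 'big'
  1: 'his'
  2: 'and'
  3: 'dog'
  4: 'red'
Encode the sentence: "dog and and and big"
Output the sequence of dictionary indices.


Look up each word in the dictionary:
  'dog' -> 3
  'and' -> 2
  'and' -> 2
  'and' -> 2
  'big' -> 0

Encoded: [3, 2, 2, 2, 0]


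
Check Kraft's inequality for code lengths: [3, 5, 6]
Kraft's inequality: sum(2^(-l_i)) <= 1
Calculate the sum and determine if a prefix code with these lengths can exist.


Sum = 2^(-3) + 2^(-5) + 2^(-6)
    = 0.125 + 0.03125 + 0.015625
    = 11/64 = 0.171875
Since 0.171875 <= 1, Kraft's inequality IS satisfied.
A prefix code with these lengths CAN exist.

Kraft sum = 0.171875. Satisfied.


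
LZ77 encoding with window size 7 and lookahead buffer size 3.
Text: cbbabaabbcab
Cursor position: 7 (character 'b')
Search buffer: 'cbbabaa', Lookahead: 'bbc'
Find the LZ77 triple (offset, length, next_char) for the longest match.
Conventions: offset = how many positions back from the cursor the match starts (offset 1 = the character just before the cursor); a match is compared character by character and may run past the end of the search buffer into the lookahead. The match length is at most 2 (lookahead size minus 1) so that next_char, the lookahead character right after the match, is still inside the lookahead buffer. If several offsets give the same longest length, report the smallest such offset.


Try each offset into the search buffer:
  offset=1 (pos 6, char 'a'): match length 0
  offset=2 (pos 5, char 'a'): match length 0
  offset=3 (pos 4, char 'b'): match length 1
  offset=4 (pos 3, char 'a'): match length 0
  offset=5 (pos 2, char 'b'): match length 1
  offset=6 (pos 1, char 'b'): match length 2
  offset=7 (pos 0, char 'c'): match length 0
Longest match has length 2 at offset 6.
next_char = character at position 7 + 2 = 9 -> 'c'

Best match: offset=6, length=2 (matching 'bb' starting at position 1)
LZ77 triple: (6, 2, 'c')


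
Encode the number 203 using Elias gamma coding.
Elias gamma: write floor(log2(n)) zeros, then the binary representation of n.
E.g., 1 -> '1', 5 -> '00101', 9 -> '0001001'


num_bits = floor(log2(203)) + 1 = 8
leading_zeros = num_bits - 1 = 7
binary(203) = 11001011

Elias gamma(203) = '0000000' + '11001011' = 000000011001011 (15 bits)


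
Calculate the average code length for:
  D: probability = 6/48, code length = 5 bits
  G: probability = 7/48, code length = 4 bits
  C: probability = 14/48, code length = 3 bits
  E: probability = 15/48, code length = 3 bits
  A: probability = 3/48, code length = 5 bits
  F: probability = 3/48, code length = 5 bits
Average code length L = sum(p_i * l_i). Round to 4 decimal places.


Weighted contributions p_i * l_i:
  D: (6/48) * 5 = 30/48
  G: (7/48) * 4 = 28/48
  C: (14/48) * 3 = 42/48
  E: (15/48) * 3 = 45/48
  A: (3/48) * 5 = 15/48
  F: (3/48) * 5 = 15/48
Sum = (30 + 28 + 42 + 45 + 15 + 15)/48 = 175/48

L = 175/48 = 3.6458 bits/symbol


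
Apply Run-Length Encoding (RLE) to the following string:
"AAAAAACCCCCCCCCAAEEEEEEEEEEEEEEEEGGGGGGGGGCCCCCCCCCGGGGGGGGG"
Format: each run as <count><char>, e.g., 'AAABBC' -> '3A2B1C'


Scanning runs left to right:
  i=0: run of 'A' x 6 -> '6A'
  i=6: run of 'C' x 9 -> '9C'
  i=15: run of 'A' x 2 -> '2A'
  i=17: run of 'E' x 16 -> '16E'
  i=33: run of 'G' x 9 -> '9G'
  i=42: run of 'C' x 9 -> '9C'
  i=51: run of 'G' x 9 -> '9G'

RLE = 6A9C2A16E9G9C9G


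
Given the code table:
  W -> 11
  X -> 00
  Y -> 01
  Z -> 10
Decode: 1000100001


Decoding:
10 -> Z
00 -> X
10 -> Z
00 -> X
01 -> Y


Result: ZXZXY


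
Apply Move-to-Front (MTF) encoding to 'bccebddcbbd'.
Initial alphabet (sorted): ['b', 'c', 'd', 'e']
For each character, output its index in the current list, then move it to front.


MTF encoding:
'b': index 0 in ['b', 'c', 'd', 'e'] -> ['b', 'c', 'd', 'e']
'c': index 1 in ['b', 'c', 'd', 'e'] -> ['c', 'b', 'd', 'e']
'c': index 0 in ['c', 'b', 'd', 'e'] -> ['c', 'b', 'd', 'e']
'e': index 3 in ['c', 'b', 'd', 'e'] -> ['e', 'c', 'b', 'd']
'b': index 2 in ['e', 'c', 'b', 'd'] -> ['b', 'e', 'c', 'd']
'd': index 3 in ['b', 'e', 'c', 'd'] -> ['d', 'b', 'e', 'c']
'd': index 0 in ['d', 'b', 'e', 'c'] -> ['d', 'b', 'e', 'c']
'c': index 3 in ['d', 'b', 'e', 'c'] -> ['c', 'd', 'b', 'e']
'b': index 2 in ['c', 'd', 'b', 'e'] -> ['b', 'c', 'd', 'e']
'b': index 0 in ['b', 'c', 'd', 'e'] -> ['b', 'c', 'd', 'e']
'd': index 2 in ['b', 'c', 'd', 'e'] -> ['d', 'b', 'c', 'e']


Output: [0, 1, 0, 3, 2, 3, 0, 3, 2, 0, 2]


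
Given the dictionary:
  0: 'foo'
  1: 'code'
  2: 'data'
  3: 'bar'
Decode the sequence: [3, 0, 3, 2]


Look up each index in the dictionary:
  3 -> 'bar'
  0 -> 'foo'
  3 -> 'bar'
  2 -> 'data'

Decoded: "bar foo bar data"


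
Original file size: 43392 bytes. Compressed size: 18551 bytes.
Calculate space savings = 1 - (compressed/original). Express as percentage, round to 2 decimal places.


ratio = compressed/original = 18551/43392 = 0.427521
savings = 1 - ratio = 1 - 0.427521 = 0.572479
as a percentage: 0.572479 * 100 = 57.25%

Space savings = 1 - 18551/43392 = 57.25%


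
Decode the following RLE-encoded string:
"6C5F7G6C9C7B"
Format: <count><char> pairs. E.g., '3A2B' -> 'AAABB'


Expanding each <count><char> pair:
  6C -> 'CCCCCC'
  5F -> 'FFFFF'
  7G -> 'GGGGGGG'
  6C -> 'CCCCCC'
  9C -> 'CCCCCCCCC'
  7B -> 'BBBBBBB'

Decoded = CCCCCCFFFFFGGGGGGGCCCCCCCCCCCCCCCBBBBBBB


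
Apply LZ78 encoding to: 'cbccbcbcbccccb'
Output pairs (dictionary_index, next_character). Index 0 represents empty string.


LZ78 encoding steps:
Dictionary: {0: ''}
Step 1: w='' (idx 0), next='c' -> output (0, 'c'), add 'c' as idx 1
Step 2: w='' (idx 0), next='b' -> output (0, 'b'), add 'b' as idx 2
Step 3: w='c' (idx 1), next='c' -> output (1, 'c'), add 'cc' as idx 3
Step 4: w='b' (idx 2), next='c' -> output (2, 'c'), add 'bc' as idx 4
Step 5: w='bc' (idx 4), next='b' -> output (4, 'b'), add 'bcb' as idx 5
Step 6: w='cc' (idx 3), next='c' -> output (3, 'c'), add 'ccc' as idx 6
Step 7: w='c' (idx 1), next='b' -> output (1, 'b'), add 'cb' as idx 7


Encoded: [(0, 'c'), (0, 'b'), (1, 'c'), (2, 'c'), (4, 'b'), (3, 'c'), (1, 'b')]


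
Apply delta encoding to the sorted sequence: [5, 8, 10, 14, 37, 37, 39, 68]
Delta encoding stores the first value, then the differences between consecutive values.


First value: 5
Deltas:
  8 - 5 = 3
  10 - 8 = 2
  14 - 10 = 4
  37 - 14 = 23
  37 - 37 = 0
  39 - 37 = 2
  68 - 39 = 29


Delta encoded: [5, 3, 2, 4, 23, 0, 2, 29]


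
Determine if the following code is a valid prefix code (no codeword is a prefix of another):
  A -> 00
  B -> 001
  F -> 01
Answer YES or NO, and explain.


Checking each pair (does one codeword prefix another?):
  A='00' vs B='001': prefix -- VIOLATION

NO -- this is NOT a valid prefix code. A (00) is a prefix of B (001).


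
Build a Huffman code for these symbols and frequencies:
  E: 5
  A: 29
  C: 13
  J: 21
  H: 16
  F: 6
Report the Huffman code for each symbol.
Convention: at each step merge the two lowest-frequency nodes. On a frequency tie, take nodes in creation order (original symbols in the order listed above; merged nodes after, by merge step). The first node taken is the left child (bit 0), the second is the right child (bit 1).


Huffman tree construction:
Step 1: Merge E(5) + F(6) = 11
Step 2: Merge (E+F)(11) + C(13) = 24
Step 3: Merge H(16) + J(21) = 37
Step 4: Merge ((E+F)+C)(24) + A(29) = 53
Step 5: Merge (H+J)(37) + (((E+F)+C)+A)(53) = 90
Read each symbol's code off the tree from the root (left child = 0, right child = 1).

Codes:
  E: 1000 (length 4)
  A: 11 (length 2)
  C: 101 (length 3)
  J: 01 (length 2)
  H: 00 (length 2)
  F: 1001 (length 4)
Average code length: 215/90 = 2.3889 bits/symbol


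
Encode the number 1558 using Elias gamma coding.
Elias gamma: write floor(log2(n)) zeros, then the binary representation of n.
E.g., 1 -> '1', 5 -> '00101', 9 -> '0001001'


num_bits = floor(log2(1558)) + 1 = 11
leading_zeros = num_bits - 1 = 10
binary(1558) = 11000010110

Elias gamma(1558) = '0000000000' + '11000010110' = 000000000011000010110 (21 bits)


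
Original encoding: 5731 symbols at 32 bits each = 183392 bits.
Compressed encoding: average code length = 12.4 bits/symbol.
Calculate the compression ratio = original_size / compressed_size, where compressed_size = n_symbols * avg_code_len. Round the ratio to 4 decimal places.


original_size = n_symbols * orig_bits = 5731 * 32 = 183392 bits
compressed_size = n_symbols * avg_code_len = 5731 * 12.4 = 71064.4 bits
ratio = original_size / compressed_size = 183392 / 71064.4 = 2.5806

Compression ratio = 2.5806


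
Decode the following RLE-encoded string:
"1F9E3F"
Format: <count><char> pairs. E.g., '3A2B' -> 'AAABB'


Expanding each <count><char> pair:
  1F -> 'F'
  9E -> 'EEEEEEEEE'
  3F -> 'FFF'

Decoded = FEEEEEEEEEFFF


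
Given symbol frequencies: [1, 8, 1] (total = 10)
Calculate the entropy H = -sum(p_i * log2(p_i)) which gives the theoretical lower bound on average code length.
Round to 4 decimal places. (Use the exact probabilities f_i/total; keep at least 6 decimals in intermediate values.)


Per-symbol terms -p_i * log2(p_i) with p_i = f_i/10:
  p = 1/10 = 0.100000: log2(p) = -3.321928, -p*log2(p) = 0.332193
  p = 8/10 = 0.800000: log2(p) = -0.321928, -p*log2(p) = 0.257542
  p = 1/10 = 0.100000: log2(p) = -3.321928, -p*log2(p) = 0.332193
H = 0.332193 + 0.257542 + 0.332193 = 0.921928

H = 0.9219 bits/symbol


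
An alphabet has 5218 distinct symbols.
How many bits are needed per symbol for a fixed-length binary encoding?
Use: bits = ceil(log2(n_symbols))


log2(5218) = 12.3493
Bracket: 2^12 = 4096 < 5218 <= 2^13 = 8192
So ceil(log2(5218)) = 13

bits = ceil(log2(5218)) = ceil(12.3493) = 13 bits


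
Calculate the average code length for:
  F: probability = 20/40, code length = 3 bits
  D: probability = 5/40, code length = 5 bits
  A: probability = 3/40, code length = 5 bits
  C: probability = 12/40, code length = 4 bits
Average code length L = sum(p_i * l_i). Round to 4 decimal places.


Weighted contributions p_i * l_i:
  F: (20/40) * 3 = 60/40
  D: (5/40) * 5 = 25/40
  A: (3/40) * 5 = 15/40
  C: (12/40) * 4 = 48/40
Sum = (60 + 25 + 15 + 48)/40 = 148/40

L = 148/40 = 3.7000 bits/symbol


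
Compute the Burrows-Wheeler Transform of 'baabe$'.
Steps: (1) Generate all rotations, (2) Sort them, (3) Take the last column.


Rotations (sorted):
  0: $baabe -> last char: e
  1: aabe$b -> last char: b
  2: abe$ba -> last char: a
  3: baabe$ -> last char: $
  4: be$baa -> last char: a
  5: e$baab -> last char: b


BWT = eba$ab


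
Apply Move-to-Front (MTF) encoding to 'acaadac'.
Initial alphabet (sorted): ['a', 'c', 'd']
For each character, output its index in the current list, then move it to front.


MTF encoding:
'a': index 0 in ['a', 'c', 'd'] -> ['a', 'c', 'd']
'c': index 1 in ['a', 'c', 'd'] -> ['c', 'a', 'd']
'a': index 1 in ['c', 'a', 'd'] -> ['a', 'c', 'd']
'a': index 0 in ['a', 'c', 'd'] -> ['a', 'c', 'd']
'd': index 2 in ['a', 'c', 'd'] -> ['d', 'a', 'c']
'a': index 1 in ['d', 'a', 'c'] -> ['a', 'd', 'c']
'c': index 2 in ['a', 'd', 'c'] -> ['c', 'a', 'd']


Output: [0, 1, 1, 0, 2, 1, 2]


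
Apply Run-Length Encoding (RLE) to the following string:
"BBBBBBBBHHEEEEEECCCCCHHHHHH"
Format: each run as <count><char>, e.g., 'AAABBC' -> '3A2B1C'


Scanning runs left to right:
  i=0: run of 'B' x 8 -> '8B'
  i=8: run of 'H' x 2 -> '2H'
  i=10: run of 'E' x 6 -> '6E'
  i=16: run of 'C' x 5 -> '5C'
  i=21: run of 'H' x 6 -> '6H'

RLE = 8B2H6E5C6H


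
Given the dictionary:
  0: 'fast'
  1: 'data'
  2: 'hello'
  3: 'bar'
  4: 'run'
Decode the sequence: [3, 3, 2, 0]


Look up each index in the dictionary:
  3 -> 'bar'
  3 -> 'bar'
  2 -> 'hello'
  0 -> 'fast'

Decoded: "bar bar hello fast"


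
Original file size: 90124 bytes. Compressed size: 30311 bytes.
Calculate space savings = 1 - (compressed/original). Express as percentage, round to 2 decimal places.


ratio = compressed/original = 30311/90124 = 0.336326
savings = 1 - ratio = 1 - 0.336326 = 0.663674
as a percentage: 0.663674 * 100 = 66.37%

Space savings = 1 - 30311/90124 = 66.37%


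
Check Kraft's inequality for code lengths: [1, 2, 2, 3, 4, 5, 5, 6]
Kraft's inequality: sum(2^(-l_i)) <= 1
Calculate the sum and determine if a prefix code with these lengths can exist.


Sum = 2^(-1) + 2^(-2) + 2^(-2) + 2^(-3) + 2^(-4) + 2^(-5) + 2^(-5) + 2^(-6)
    = 0.5 + 0.25 + 0.25 + 0.125 + 0.0625 + 0.03125 + 0.03125 + 0.015625
    = 81/64 = 1.265625
Since 1.265625 > 1, Kraft's inequality is NOT satisfied.
A prefix code with these lengths CANNOT exist.

Kraft sum = 1.265625. Not satisfied.


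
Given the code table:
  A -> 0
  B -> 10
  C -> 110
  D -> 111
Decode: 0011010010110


Decoding:
0 -> A
0 -> A
110 -> C
10 -> B
0 -> A
10 -> B
110 -> C


Result: AACBABC


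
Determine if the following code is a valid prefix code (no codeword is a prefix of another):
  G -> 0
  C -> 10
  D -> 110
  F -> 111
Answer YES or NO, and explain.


Checking each pair (does one codeword prefix another?):
  G='0' vs C='10': no prefix
  G='0' vs D='110': no prefix
  G='0' vs F='111': no prefix
  C='10' vs G='0': no prefix
  C='10' vs D='110': no prefix
  C='10' vs F='111': no prefix
  D='110' vs G='0': no prefix
  D='110' vs C='10': no prefix
  D='110' vs F='111': no prefix
  F='111' vs G='0': no prefix
  F='111' vs C='10': no prefix
  F='111' vs D='110': no prefix
No violation found over all pairs.

YES -- this is a valid prefix code. No codeword is a prefix of any other codeword.


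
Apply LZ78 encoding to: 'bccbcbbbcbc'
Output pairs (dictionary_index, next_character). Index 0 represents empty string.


LZ78 encoding steps:
Dictionary: {0: ''}
Step 1: w='' (idx 0), next='b' -> output (0, 'b'), add 'b' as idx 1
Step 2: w='' (idx 0), next='c' -> output (0, 'c'), add 'c' as idx 2
Step 3: w='c' (idx 2), next='b' -> output (2, 'b'), add 'cb' as idx 3
Step 4: w='cb' (idx 3), next='b' -> output (3, 'b'), add 'cbb' as idx 4
Step 5: w='b' (idx 1), next='c' -> output (1, 'c'), add 'bc' as idx 5
Step 6: w='bc' (idx 5), end of input -> output (5, '')


Encoded: [(0, 'b'), (0, 'c'), (2, 'b'), (3, 'b'), (1, 'c'), (5, '')]


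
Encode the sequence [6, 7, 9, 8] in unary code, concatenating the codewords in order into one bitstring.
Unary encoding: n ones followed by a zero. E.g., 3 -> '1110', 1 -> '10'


Encode each number as n ones followed by a terminating 0:
  6 -> 1111110 (7 bits)
  7 -> 11111110 (8 bits)
  9 -> 1111111110 (10 bits)
  8 -> 111111110 (9 bits)
Total length = 7 + 8 + 10 + 9 = 34 bits.

Unary([6, 7, 9, 8]) = 1111110111111101111111110111111110 (34 bits)


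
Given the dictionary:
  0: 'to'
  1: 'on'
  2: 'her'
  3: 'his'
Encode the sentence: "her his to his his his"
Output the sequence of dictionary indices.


Look up each word in the dictionary:
  'her' -> 2
  'his' -> 3
  'to' -> 0
  'his' -> 3
  'his' -> 3
  'his' -> 3

Encoded: [2, 3, 0, 3, 3, 3]


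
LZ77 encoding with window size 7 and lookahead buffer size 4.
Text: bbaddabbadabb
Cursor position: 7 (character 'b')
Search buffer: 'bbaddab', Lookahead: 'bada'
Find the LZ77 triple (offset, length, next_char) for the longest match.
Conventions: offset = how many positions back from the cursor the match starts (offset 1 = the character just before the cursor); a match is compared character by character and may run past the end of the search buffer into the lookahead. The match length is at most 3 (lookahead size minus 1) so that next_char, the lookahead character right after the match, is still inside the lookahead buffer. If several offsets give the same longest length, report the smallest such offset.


Try each offset into the search buffer:
  offset=1 (pos 6, char 'b'): match length 1
  offset=2 (pos 5, char 'a'): match length 0
  offset=3 (pos 4, char 'd'): match length 0
  offset=4 (pos 3, char 'd'): match length 0
  offset=5 (pos 2, char 'a'): match length 0
  offset=6 (pos 1, char 'b'): match length 3
  offset=7 (pos 0, char 'b'): match length 1
Longest match has length 3 at offset 6.
next_char = character at position 7 + 3 = 10 -> 'a'

Best match: offset=6, length=3 (matching 'bad' starting at position 1)
LZ77 triple: (6, 3, 'a')


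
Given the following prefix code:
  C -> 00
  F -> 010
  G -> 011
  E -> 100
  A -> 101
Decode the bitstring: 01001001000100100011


Decoding step by step:
Bits 010 -> F
Bits 010 -> F
Bits 010 -> F
Bits 00 -> C
Bits 100 -> E
Bits 100 -> E
Bits 011 -> G


Decoded message: FFFCEEG


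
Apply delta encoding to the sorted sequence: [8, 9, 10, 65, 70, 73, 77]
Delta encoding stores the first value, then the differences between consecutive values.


First value: 8
Deltas:
  9 - 8 = 1
  10 - 9 = 1
  65 - 10 = 55
  70 - 65 = 5
  73 - 70 = 3
  77 - 73 = 4


Delta encoded: [8, 1, 1, 55, 5, 3, 4]


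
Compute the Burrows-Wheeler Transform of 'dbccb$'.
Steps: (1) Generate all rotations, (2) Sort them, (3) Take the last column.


Rotations (sorted):
  0: $dbccb -> last char: b
  1: b$dbcc -> last char: c
  2: bccb$d -> last char: d
  3: cb$dbc -> last char: c
  4: ccb$db -> last char: b
  5: dbccb$ -> last char: $


BWT = bcdcb$


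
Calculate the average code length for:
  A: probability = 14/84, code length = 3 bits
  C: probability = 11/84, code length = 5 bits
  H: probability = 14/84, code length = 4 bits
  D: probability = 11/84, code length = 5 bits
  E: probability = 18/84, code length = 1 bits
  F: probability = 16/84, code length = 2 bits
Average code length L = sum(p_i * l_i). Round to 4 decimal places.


Weighted contributions p_i * l_i:
  A: (14/84) * 3 = 42/84
  C: (11/84) * 5 = 55/84
  H: (14/84) * 4 = 56/84
  D: (11/84) * 5 = 55/84
  E: (18/84) * 1 = 18/84
  F: (16/84) * 2 = 32/84
Sum = (42 + 55 + 56 + 55 + 18 + 32)/84 = 258/84

L = 258/84 = 3.0714 bits/symbol


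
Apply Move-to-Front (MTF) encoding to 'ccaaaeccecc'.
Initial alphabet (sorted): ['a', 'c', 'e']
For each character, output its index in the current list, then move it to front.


MTF encoding:
'c': index 1 in ['a', 'c', 'e'] -> ['c', 'a', 'e']
'c': index 0 in ['c', 'a', 'e'] -> ['c', 'a', 'e']
'a': index 1 in ['c', 'a', 'e'] -> ['a', 'c', 'e']
'a': index 0 in ['a', 'c', 'e'] -> ['a', 'c', 'e']
'a': index 0 in ['a', 'c', 'e'] -> ['a', 'c', 'e']
'e': index 2 in ['a', 'c', 'e'] -> ['e', 'a', 'c']
'c': index 2 in ['e', 'a', 'c'] -> ['c', 'e', 'a']
'c': index 0 in ['c', 'e', 'a'] -> ['c', 'e', 'a']
'e': index 1 in ['c', 'e', 'a'] -> ['e', 'c', 'a']
'c': index 1 in ['e', 'c', 'a'] -> ['c', 'e', 'a']
'c': index 0 in ['c', 'e', 'a'] -> ['c', 'e', 'a']


Output: [1, 0, 1, 0, 0, 2, 2, 0, 1, 1, 0]


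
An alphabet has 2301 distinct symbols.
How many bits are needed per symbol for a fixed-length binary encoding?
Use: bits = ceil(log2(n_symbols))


log2(2301) = 11.168
Bracket: 2^11 = 2048 < 2301 <= 2^12 = 4096
So ceil(log2(2301)) = 12

bits = ceil(log2(2301)) = ceil(11.168) = 12 bits


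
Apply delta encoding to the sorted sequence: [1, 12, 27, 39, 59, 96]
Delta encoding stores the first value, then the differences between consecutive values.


First value: 1
Deltas:
  12 - 1 = 11
  27 - 12 = 15
  39 - 27 = 12
  59 - 39 = 20
  96 - 59 = 37


Delta encoded: [1, 11, 15, 12, 20, 37]


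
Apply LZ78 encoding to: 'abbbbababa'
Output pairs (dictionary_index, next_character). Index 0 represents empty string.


LZ78 encoding steps:
Dictionary: {0: ''}
Step 1: w='' (idx 0), next='a' -> output (0, 'a'), add 'a' as idx 1
Step 2: w='' (idx 0), next='b' -> output (0, 'b'), add 'b' as idx 2
Step 3: w='b' (idx 2), next='b' -> output (2, 'b'), add 'bb' as idx 3
Step 4: w='b' (idx 2), next='a' -> output (2, 'a'), add 'ba' as idx 4
Step 5: w='ba' (idx 4), next='b' -> output (4, 'b'), add 'bab' as idx 5
Step 6: w='a' (idx 1), end of input -> output (1, '')


Encoded: [(0, 'a'), (0, 'b'), (2, 'b'), (2, 'a'), (4, 'b'), (1, '')]


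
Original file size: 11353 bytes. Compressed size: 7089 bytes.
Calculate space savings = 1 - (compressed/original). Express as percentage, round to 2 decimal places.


ratio = compressed/original = 7089/11353 = 0.624416
savings = 1 - ratio = 1 - 0.624416 = 0.375584
as a percentage: 0.375584 * 100 = 37.56%

Space savings = 1 - 7089/11353 = 37.56%


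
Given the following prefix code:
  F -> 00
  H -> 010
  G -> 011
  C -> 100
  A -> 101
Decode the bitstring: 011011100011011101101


Decoding step by step:
Bits 011 -> G
Bits 011 -> G
Bits 100 -> C
Bits 011 -> G
Bits 011 -> G
Bits 101 -> A
Bits 101 -> A


Decoded message: GGCGGAA


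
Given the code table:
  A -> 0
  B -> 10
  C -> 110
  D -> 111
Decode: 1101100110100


Decoding:
110 -> C
110 -> C
0 -> A
110 -> C
10 -> B
0 -> A


Result: CCACBA


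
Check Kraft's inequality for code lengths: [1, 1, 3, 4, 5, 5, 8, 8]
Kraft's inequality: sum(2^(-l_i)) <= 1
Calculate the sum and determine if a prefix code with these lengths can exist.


Sum = 2^(-1) + 2^(-1) + 2^(-3) + 2^(-4) + 2^(-5) + 2^(-5) + 2^(-8) + 2^(-8)
    = 0.5 + 0.5 + 0.125 + 0.0625 + 0.03125 + 0.03125 + 0.00390625 + 0.00390625
    = 322/256 = 1.2578125
Since 1.2578125 > 1, Kraft's inequality is NOT satisfied.
A prefix code with these lengths CANNOT exist.

Kraft sum = 1.2578125. Not satisfied.


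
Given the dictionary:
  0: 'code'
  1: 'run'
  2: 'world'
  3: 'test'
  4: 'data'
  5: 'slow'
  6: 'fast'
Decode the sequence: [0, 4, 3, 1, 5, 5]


Look up each index in the dictionary:
  0 -> 'code'
  4 -> 'data'
  3 -> 'test'
  1 -> 'run'
  5 -> 'slow'
  5 -> 'slow'

Decoded: "code data test run slow slow"


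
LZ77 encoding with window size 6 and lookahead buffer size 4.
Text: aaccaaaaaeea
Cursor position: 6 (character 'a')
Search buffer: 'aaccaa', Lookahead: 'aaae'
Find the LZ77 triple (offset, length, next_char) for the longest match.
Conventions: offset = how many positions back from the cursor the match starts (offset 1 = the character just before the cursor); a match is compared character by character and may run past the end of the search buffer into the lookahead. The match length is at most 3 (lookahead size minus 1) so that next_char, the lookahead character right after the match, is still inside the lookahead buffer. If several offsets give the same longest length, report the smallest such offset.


Try each offset into the search buffer:
  offset=1 (pos 5, char 'a'): match length 3
  offset=2 (pos 4, char 'a'): match length 3
  offset=3 (pos 3, char 'c'): match length 0
  offset=4 (pos 2, char 'c'): match length 0
  offset=5 (pos 1, char 'a'): match length 1
  offset=6 (pos 0, char 'a'): match length 2
Longest match has length 3, found at offsets 1, 2; take the smallest, offset 1.
next_char = character at position 6 + 3 = 9 -> 'e'

Best match: offset=1, length=3 (matching 'aaa' starting at position 5)
LZ77 triple: (1, 3, 'e')


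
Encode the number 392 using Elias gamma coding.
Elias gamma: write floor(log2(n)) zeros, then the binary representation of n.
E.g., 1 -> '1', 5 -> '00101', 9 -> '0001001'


num_bits = floor(log2(392)) + 1 = 9
leading_zeros = num_bits - 1 = 8
binary(392) = 110001000

Elias gamma(392) = '00000000' + '110001000' = 00000000110001000 (17 bits)


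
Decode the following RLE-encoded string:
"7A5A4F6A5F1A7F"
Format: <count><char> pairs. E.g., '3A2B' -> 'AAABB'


Expanding each <count><char> pair:
  7A -> 'AAAAAAA'
  5A -> 'AAAAA'
  4F -> 'FFFF'
  6A -> 'AAAAAA'
  5F -> 'FFFFF'
  1A -> 'A'
  7F -> 'FFFFFFF'

Decoded = AAAAAAAAAAAAFFFFAAAAAAFFFFFAFFFFFFF


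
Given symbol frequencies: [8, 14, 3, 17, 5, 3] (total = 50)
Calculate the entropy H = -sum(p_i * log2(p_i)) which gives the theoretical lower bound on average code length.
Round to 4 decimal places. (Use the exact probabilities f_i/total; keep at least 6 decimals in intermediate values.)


Per-symbol terms -p_i * log2(p_i) with p_i = f_i/50:
  p = 8/50 = 0.160000: log2(p) = -2.643856, -p*log2(p) = 0.423017
  p = 14/50 = 0.280000: log2(p) = -1.836501, -p*log2(p) = 0.514220
  p = 3/50 = 0.060000: log2(p) = -4.058894, -p*log2(p) = 0.243534
  p = 17/50 = 0.340000: log2(p) = -1.556393, -p*log2(p) = 0.529174
  p = 5/50 = 0.100000: log2(p) = -3.321928, -p*log2(p) = 0.332193
  p = 3/50 = 0.060000: log2(p) = -4.058894, -p*log2(p) = 0.243534
H = 0.423017 + 0.514220 + 0.243534 + 0.529174 + 0.332193 + 0.243534 = 2.285672

H = 2.2857 bits/symbol


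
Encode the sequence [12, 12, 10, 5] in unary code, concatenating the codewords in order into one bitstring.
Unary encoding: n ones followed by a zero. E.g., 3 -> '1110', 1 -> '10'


Encode each number as n ones followed by a terminating 0:
  12 -> 1111111111110 (13 bits)
  12 -> 1111111111110 (13 bits)
  10 -> 11111111110 (11 bits)
  5 -> 111110 (6 bits)
Total length = 13 + 13 + 11 + 6 = 43 bits.

Unary([12, 12, 10, 5]) = 1111111111110111111111111011111111110111110 (43 bits)


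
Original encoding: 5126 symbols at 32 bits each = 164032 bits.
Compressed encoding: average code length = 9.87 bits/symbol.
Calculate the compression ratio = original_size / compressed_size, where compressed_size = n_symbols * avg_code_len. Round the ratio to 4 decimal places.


original_size = n_symbols * orig_bits = 5126 * 32 = 164032 bits
compressed_size = n_symbols * avg_code_len = 5126 * 9.87 = 50593.62 bits
ratio = original_size / compressed_size = 164032 / 50593.62 = 3.2421

Compression ratio = 3.2421


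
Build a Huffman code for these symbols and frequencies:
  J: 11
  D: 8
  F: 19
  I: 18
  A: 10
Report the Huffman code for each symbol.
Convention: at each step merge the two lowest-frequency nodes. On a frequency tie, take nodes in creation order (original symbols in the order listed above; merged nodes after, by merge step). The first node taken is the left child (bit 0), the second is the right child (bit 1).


Huffman tree construction:
Step 1: Merge D(8) + A(10) = 18
Step 2: Merge J(11) + I(18) = 29
Step 3: Merge (D+A)(18) + F(19) = 37
Step 4: Merge (J+I)(29) + ((D+A)+F)(37) = 66
Read each symbol's code off the tree from the root (left child = 0, right child = 1).

Codes:
  J: 00 (length 2)
  D: 100 (length 3)
  F: 11 (length 2)
  I: 01 (length 2)
  A: 101 (length 3)
Average code length: 150/66 = 2.2727 bits/symbol


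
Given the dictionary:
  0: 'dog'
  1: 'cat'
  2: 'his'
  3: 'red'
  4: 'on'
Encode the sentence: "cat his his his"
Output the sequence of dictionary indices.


Look up each word in the dictionary:
  'cat' -> 1
  'his' -> 2
  'his' -> 2
  'his' -> 2

Encoded: [1, 2, 2, 2]


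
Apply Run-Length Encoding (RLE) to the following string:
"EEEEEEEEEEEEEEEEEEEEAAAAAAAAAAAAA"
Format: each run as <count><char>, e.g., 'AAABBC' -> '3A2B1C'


Scanning runs left to right:
  i=0: run of 'E' x 20 -> '20E'
  i=20: run of 'A' x 13 -> '13A'

RLE = 20E13A
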